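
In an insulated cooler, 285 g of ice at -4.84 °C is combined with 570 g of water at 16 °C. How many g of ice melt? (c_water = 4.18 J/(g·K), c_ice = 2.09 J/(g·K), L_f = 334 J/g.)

m_melted ≈ 106 g

Cooling the water to 0 °C releases 570·4.18·16 = 38122 J.
Of that, 285·2.09·4.84 = 2882.9 J goes to bring the ice to 0 °C, leaving 35239 J.
Melting all 285 g of ice would need 285·334 = 95190 J.
35239 J < 95190 J, so only part of the ice melts and the system sits at 0 °C.
m_melt = 35239 / L_f = 105.5 g.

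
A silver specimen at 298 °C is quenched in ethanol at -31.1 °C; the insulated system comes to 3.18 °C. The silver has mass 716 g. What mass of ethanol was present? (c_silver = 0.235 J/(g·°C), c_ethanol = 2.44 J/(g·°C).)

m ≈ 593 g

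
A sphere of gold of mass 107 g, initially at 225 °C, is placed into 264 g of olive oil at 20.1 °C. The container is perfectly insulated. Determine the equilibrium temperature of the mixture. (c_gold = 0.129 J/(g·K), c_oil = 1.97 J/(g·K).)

T_f ≈ 25.4 °C

|Q_gold| = |Q_oil|:
107·0.129·(225 − T) = 264·1.97·(T − 20.1)
13.8(225 − T) = 520.08(T − 20.1)
533.88 T = 13559  ⇒  T ≈ 25.40 °C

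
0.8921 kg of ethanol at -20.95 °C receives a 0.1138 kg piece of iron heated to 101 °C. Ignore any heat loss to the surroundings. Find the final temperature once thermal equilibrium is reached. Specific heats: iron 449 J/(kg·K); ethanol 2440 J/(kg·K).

T_f ≈ -18.2 °C

Setting the total heat transfer to zero:
0.1138·449·(T − 101) + 0.8921·2440·(T − (-20.95)) = 0
51.1(T − 101) + 2176.7(T − (-20.95)) = 0
2227.8 T = -40442
T = -40442 / 2227.8 = -18.2 °C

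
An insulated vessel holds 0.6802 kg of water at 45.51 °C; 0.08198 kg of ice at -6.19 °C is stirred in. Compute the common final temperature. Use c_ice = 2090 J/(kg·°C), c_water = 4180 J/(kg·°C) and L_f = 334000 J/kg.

Heat gained plus heat lost sum to zero:
ice -6.19→0 °C: 0.08198×2090×6.19 = 1060.6
  fusion: m_ice L_f = 0.08198×334000 = 27381
  meltwater 0→T: 0.08198×4180×T = 342.68 T
  water cools: 0.6802×4180×(T − 45.51) = 2843.2(T − 45.51)
3185.9 T = 129396 − 28442 = 100954
T ≈ 31.69 °C — above 0 °C, consistent with complete melting.

T_f ≈ 31.7 °C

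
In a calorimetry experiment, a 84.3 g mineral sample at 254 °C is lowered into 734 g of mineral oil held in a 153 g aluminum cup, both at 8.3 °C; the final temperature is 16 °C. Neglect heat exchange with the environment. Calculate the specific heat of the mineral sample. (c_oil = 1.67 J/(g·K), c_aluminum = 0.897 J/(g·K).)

c ≈ 0.523 J/(g·K)

Net heat exchanged in the isolated system is zero:
84.3×c×(16 − 254) + 734×1.67×(16 − 8.3) + 153×0.897×(16 − 8.3) = 0
-20063 c = -10495
c = -10495/-20063 ≈ 0.5231 J/(g·K)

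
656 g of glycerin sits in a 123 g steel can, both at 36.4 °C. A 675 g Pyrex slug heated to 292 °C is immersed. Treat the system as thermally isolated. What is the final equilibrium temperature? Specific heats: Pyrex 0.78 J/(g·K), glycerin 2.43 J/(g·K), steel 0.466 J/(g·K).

Net heat exchanged in the isolated system is zero:
675·0.78·(T − 292) + 656·2.43·(T − 36.4) + 123·0.466·(T − 36.4) = 0
2177.9 T = 213849
T ≈ 98.19 °C

T_f ≈ 98.2 °C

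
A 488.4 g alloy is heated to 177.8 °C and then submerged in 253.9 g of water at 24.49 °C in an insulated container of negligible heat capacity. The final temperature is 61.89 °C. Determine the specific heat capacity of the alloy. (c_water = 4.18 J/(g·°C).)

c ≈ 0.701 J/(g·°C)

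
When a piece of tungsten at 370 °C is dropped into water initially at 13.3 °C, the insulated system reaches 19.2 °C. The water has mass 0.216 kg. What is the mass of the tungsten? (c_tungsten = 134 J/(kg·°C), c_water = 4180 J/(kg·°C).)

m ≈ 0.113 kg

|Q_tungsten| = |Q_water|:
m×134×(370 − 19.2) = 0.216×4180×(19.2 − 13.3)
47007 m = 5327  ⇒  m ≈ 0.1133 kg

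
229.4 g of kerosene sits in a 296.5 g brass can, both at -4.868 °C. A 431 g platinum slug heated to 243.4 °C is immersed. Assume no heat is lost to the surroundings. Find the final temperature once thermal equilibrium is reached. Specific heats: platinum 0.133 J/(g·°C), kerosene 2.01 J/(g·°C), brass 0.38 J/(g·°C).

T_f ≈ 17.7 °C

Energy conservation, ΣQ = 0:
431×0.133×(T − 243.4) + 229.4×2.01×(T − (-4.868)) + 296.5×0.38×(T − (-4.868)) = 0
57.32(T − 243.4) + 461.09(T − (-4.868)) + 112.67(T − (-4.868)) = 0
(57.32 + 461.09 + 112.67) T = 57.32×243.4 + 461.09×(-4.868) + 112.67×(-4.868)
T = 11159 / 631.09 = 17.7 °C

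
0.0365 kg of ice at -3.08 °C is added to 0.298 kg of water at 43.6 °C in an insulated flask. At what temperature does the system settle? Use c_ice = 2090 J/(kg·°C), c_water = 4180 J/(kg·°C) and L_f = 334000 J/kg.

T_f ≈ 30.0 °C

Energy balance with sensible and latent terms:
warm ice to 0 °C: 0.0365×2090×(0 − (-3.08)) = 234.96
  fusion: m_ice L_f = 0.0365×334000 = 12191
  meltwater 0→T: 0.0365×4180×T = 152.57 T
  water cools: 0.298×4180×(T − 43.6) = 1245.6(T − 43.6)
1398.2 T = 54310 − 12426 = 41884
T ≈ 29.96 °C — above 0 °C, consistent with complete melting.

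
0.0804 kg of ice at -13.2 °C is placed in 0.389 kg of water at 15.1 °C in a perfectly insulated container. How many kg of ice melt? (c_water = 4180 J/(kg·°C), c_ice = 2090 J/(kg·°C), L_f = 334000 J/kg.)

m_melted ≈ 0.0669 kg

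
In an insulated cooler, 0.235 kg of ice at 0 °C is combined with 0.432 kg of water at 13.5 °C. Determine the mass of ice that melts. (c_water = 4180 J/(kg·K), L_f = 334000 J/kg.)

Water can give up m c ΔT = 0.432×4180×13.5 = 24378 J before reaching 0 °C.
To melt every bit of ice: 0.235×334000 = 78490 J.
24378 J < 78490 J, so only part of the ice melts and the system sits at 0 °C.
m_melt = 24378 / L_f = 0.07299 kg.

m_melted ≈ 0.073 kg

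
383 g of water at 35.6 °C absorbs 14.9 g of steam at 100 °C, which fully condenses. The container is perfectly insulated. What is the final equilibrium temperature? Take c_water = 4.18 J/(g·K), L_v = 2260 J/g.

T_f ≈ 58.3 °C

Conservation of energy gives ΣQ = 0:
latent heat released on condensation: 14.9×2260 = 33674
  condensate cools 100→T: 14.9×4.18×(T − 100) = 62.28(T − 100)
  water warms: 383×4.18×(T − 35.6) = 1600.9(T − 35.6)
1663.2 T = 33674 + 6228.2 + 56993 = 96896
T ≈ 58.26 °C (< 100 °C, so full condensation is consistent).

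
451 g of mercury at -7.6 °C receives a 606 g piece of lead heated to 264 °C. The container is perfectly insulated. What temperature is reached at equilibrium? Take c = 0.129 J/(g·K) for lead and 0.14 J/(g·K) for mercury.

T_f ≈ 142.6 °C

Heat lost by the lead equals heat gained by the mercury:
606·0.129·(264 − T) = 451·0.14·(T − (-7.6))
78.17(264 − T) = 63.14(T − (-7.6))
141.31 T = 20158  ⇒  T ≈ 142.65 °C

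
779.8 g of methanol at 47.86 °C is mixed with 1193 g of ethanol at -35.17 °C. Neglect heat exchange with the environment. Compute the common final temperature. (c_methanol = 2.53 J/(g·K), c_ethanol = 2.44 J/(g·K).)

T_f ≈ -1.6 °C

T_f is the heat-capacity-weighted average of the initial temperatures:
T_f = (1972.9×47.86 + 2910.9×(-35.17)) / (1972.9 + 2910.9)
    = -7954.3 / 4883.8 ≈ -1.63 °C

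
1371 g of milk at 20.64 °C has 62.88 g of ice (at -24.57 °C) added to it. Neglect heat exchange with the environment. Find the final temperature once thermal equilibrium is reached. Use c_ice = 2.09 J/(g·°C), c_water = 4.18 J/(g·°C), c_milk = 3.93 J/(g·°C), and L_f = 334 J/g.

T_f ≈ 15.4 °C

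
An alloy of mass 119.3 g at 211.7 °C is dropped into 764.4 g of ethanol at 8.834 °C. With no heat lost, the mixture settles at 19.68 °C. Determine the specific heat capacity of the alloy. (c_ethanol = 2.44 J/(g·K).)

c ≈ 0.883 J/(g·K)

Let T be the final temperature. ΣQ_i = 0:
119.3×c×(19.68 − 211.7) + 764.4×2.44×(19.68 − 8.834) = 0
-22908 c = -20229
c = -20229/-22908 ≈ 0.8831 J/(g·K)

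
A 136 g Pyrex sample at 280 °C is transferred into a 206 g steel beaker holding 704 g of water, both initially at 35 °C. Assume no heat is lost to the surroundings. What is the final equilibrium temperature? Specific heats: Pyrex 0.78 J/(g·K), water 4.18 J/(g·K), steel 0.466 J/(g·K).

Net heat exchanged in the isolated system is zero:
136·0.78·(T − 280) + 704·4.18·(T − 35) + 206·0.466·(T − 35) = 0
106.08(T − 280) + 2942.7(T − 35) + 96(T − 35) = 0
3144.8 T = 136057
T ≈ 43.26 °C

T_f ≈ 43.3 °C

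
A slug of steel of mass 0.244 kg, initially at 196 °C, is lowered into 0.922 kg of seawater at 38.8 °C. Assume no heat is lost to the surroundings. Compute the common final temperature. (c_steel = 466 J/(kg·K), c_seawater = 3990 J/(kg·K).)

T_f ≈ 43.5 °C

Heat lost by the steel equals heat gained by the seawater:
0.244×466×(196 − T) = 0.922×3990×(T − 38.8)
113.7(196 − T) = 3678.8(T − 38.8)
3792.5 T = 165023  ⇒  T ≈ 43.51 °C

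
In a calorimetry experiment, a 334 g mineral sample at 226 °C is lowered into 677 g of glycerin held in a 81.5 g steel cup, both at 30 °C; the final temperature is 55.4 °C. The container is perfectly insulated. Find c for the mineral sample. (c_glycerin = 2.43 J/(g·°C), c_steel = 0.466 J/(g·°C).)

Setting the total heat transfer to zero:
334·c·(55.4 − 226) + 677·2.43·(55.4 − 30) + 81.5·0.466·(55.4 − 30) = 0
-56980 c = -42750
c = -42750/-56980 ≈ 0.7503 J/(g·°C)

c ≈ 0.75 J/(g·°C)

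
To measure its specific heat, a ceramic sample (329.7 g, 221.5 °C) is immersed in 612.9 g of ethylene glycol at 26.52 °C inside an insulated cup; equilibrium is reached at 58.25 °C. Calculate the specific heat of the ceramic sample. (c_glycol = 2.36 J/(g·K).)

c ≈ 0.853 J/(g·K)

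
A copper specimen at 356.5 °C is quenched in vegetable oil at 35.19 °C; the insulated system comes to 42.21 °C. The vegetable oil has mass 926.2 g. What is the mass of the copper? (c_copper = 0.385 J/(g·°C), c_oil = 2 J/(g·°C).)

Heat lost by the copper = heat gained by the oil:
m·0.385·(356.5 − 42.21) = 926.2·2·(42.21 − 35.19)
121 m = 13004  ⇒  m ≈ 107.5 g

m ≈ 107 g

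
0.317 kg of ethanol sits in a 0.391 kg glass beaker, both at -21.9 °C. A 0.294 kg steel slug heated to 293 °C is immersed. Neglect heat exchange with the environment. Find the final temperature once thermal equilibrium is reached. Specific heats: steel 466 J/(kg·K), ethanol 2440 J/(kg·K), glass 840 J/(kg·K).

T_f ≈ 12.9 °C

Net heat exchanged in the isolated system is zero:
0.294×466×(T − 293) + 0.317×2440×(T − (-21.9)) + 0.391×840×(T − (-21.9)) = 0
137(T − 293) + 773.48(T − (-21.9)) + 328.44(T − (-21.9)) = 0
(137 + 773.48 + 328.44) T = 137×293 + 773.48×(-21.9) + 328.44×(-21.9)
T = 16010/1238.9 ≈ 12.92 °C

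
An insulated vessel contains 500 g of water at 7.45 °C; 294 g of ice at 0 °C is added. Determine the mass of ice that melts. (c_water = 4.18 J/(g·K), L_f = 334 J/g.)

Heat available from the water dropping to 0 °C: 500·4.18·7.45 = 15570 J.
To melt every bit of ice: 294·334 = 98196 J.
That's not enough to melt it all — equilibrium is at 0 °C with ice remaining.
m_melted·334 = 15570  ⇒  m_melted ≈ 46.62 g.

m_melted ≈ 46.6 g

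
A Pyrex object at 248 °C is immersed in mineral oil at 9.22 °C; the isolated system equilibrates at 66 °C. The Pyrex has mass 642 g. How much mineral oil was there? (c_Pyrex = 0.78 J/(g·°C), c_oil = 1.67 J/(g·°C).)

m ≈ 961 g

Heat lost by the Pyrex = heat gained by the oil:
642·0.78·(248 − 66) = m·1.67·(66 − 9.22)
94.82 m = 91138  ⇒  m ≈ 961.1 g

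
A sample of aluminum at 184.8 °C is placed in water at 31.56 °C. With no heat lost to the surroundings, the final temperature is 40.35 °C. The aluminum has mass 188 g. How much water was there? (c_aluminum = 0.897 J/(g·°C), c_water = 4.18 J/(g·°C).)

m ≈ 663 g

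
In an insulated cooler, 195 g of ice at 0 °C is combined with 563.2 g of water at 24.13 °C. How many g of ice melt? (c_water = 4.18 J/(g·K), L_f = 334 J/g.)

m_melted ≈ 170 g

Cooling the water to 0 °C releases 563.2·4.18·24.13 = 56806 J.
Fully melting the ice requires m_ice L_f = 195·334 = 65130 J.
Since 56806 < 65130 J, not all the ice melts; equilibrium is at 0 °C.
Mass melted = 56806/334 ≈ 170.1 g.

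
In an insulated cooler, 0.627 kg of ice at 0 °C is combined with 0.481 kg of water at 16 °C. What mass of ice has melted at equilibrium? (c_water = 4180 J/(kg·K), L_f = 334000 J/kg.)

m_melted ≈ 0.0963 kg

Water can give up m c ΔT = 0.481·4180·16 = 32169 J before reaching 0 °C.
Fully melting the ice requires m_ice L_f = 0.627·334000 = 209418 J.
That's not enough to melt it all — equilibrium is at 0 °C with ice remaining.
Mass melted = 32169/334000 ≈ 0.09632 kg.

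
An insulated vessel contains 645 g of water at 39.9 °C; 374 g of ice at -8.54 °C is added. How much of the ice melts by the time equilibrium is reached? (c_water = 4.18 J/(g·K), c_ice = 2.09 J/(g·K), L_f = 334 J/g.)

Water can give up m c ΔT = 645×4.18×39.9 = 107574 J before reaching 0 °C.
Warming the ice to 0 °C takes 374×2.09×8.54 = 6675.4 J, leaving 100899 J for melting.
To melt every bit of ice: 374×334 = 124916 J.
That's not enough to melt it all — equilibrium is at 0 °C with ice remaining.
Mass melted = 100899/334 ≈ 302.1 g.

m_melted ≈ 302 g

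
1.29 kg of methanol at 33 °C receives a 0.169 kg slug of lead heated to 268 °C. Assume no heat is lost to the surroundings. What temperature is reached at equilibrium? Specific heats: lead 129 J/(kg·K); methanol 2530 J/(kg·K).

|Q_lead| = |Q_methanol|:
0.169×129×(268 − T) = 1.29×2530×(T − 33)
21.8(268 − T) = 3263.7(T − 33)
3285.5 T = 113545  ⇒  T ≈ 34.56 °C

T_f ≈ 34.6 °C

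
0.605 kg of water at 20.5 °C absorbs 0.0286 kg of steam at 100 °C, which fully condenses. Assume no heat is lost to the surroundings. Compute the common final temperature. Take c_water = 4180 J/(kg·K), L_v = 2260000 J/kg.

Conservation of energy gives ΣQ = 0:
latent heat released on condensation: 0.0286×2260000 = 64636; condensate cools 100→T: 0.0286×4180×(T − 100) = 119.55(T − 100); original water: 2528.9(T − 20.5)
2648.4 T = 64636 + 11955 + 51842 = 128433
T ≈ 48.49 °C, under the boiling point, so the assumption holds.

T_f ≈ 48.5 °C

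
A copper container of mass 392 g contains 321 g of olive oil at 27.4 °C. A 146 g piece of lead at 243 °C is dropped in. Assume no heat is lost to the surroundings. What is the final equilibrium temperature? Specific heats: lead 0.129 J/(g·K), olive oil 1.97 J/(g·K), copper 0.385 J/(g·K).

Energy conservation, ΣQ = 0:
146×0.129×(T − 243) + 321×1.97×(T − 27.4) + 392×0.385×(T − 27.4) = 0
(18.83 + 632.37 + 150.92) T = 18.83×243 + 632.37×27.4 + 150.92×27.4
T ≈ 32.46 °C

T_f ≈ 32.5 °C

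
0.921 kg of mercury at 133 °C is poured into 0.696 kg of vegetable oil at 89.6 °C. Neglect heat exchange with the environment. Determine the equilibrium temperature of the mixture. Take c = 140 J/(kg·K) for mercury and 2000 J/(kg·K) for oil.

Set heat shed by the hot body equal to heat absorbed by the cold body:
0.921·140·(133 − T) = 0.696·2000·(T − 89.6)
128.94(133 − T) = 1392(T − 89.6)
1520.9 T = 141872  ⇒  T ≈ 93.28 °C

T_f ≈ 93.3 °C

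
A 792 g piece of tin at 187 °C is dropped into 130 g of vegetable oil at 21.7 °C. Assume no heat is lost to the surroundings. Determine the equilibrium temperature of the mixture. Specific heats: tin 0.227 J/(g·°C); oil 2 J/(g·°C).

T_f ≈ 89.3 °C

Heat lost by the tin equals heat gained by the oil:
792×0.227×(187 − T) = 130×2×(T − 21.7)
179.78(187 − T) = 260(T − 21.7)
439.78 T = 39262  ⇒  T ≈ 89.27 °C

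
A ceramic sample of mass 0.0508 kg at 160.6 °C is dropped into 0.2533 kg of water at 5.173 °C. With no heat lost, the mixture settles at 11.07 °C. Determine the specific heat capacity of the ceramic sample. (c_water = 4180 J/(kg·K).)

c ≈ 822 J/(kg·K)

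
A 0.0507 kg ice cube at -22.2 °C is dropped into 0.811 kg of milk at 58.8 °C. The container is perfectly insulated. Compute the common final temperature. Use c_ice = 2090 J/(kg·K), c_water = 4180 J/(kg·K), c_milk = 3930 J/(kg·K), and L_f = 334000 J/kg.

T_f ≈ 49.5 °C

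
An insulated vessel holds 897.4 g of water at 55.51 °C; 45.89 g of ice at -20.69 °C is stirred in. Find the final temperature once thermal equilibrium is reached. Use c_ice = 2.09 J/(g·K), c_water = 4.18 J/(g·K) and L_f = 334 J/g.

T_f ≈ 48.4 °C

Taking heat into each body as positive, Σ m c ΔT = 0:
ice -20.69→0 °C: 45.89×2.09×20.69 = 1984.4
  melt ice: 45.89×334 = 15327
  warm the meltwater: 191.82 T
  water cools: 897.4×4.18×(T − 55.51) = 3751.1(T − 55.51)
3943 T = 208225 − 17312 = 190914
T ≈ 48.42 °C (positive, so assuming full melt was valid).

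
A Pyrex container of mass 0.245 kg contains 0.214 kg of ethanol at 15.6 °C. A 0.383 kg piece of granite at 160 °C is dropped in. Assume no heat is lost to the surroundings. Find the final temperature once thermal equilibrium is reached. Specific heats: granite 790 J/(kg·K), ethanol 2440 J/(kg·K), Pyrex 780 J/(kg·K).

T_f ≈ 58.6 °C

Energy conservation, ΣQ = 0:
0.383×790×(T − 160) + 0.214×2440×(T − 15.6) + 0.245×780×(T − 15.6) = 0
1015.8 T = 59538
T = 59538/1015.8 ≈ 58.61 °C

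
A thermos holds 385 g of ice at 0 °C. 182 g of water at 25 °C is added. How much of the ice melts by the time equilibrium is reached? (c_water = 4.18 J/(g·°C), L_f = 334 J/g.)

Cooling the water to 0 °C releases 182×4.18×25 = 19019 J.
Fully melting the ice requires m_ice L_f = 385×334 = 128590 J.
19019 J < 128590 J, so only part of the ice melts and the system sits at 0 °C.
m_melted×334 = 19019  ⇒  m_melted ≈ 56.94 g.

m_melted ≈ 56.9 g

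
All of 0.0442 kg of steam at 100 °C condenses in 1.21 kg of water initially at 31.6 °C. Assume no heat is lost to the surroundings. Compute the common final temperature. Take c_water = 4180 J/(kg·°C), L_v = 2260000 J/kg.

T_f ≈ 53.1 °C

Energy conservation, ΣQ = 0:
latent heat released on condensation: 0.0442×2260000 = 99892
  condensate cools 100→T: 0.0442×4180×(T − 100) = 184.76(T − 100)
  water warms: 1.21×4180×(T − 31.6) = 5057.8(T − 31.6)
5242.6 T = 99892 + 18476 + 159826 = 278194
T ≈ 53.06 °C (< 100 °C, so full condensation is consistent).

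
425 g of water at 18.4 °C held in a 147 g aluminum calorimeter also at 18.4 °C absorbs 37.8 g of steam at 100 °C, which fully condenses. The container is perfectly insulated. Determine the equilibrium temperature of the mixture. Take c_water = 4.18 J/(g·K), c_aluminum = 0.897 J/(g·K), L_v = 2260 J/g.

T_f ≈ 66.0 °C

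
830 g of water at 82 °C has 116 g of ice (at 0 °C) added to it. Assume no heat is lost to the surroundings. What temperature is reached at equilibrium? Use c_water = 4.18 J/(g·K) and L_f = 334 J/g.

T_f ≈ 62.1 °C

Let T be the final temperature. ΣQ_i = 0:
latent heat to melt: 116×334 = 38744; meltwater 0→T: 116×4.18×T = 484.88 T; water cools: 830×4.18×(T − 82) = 3469.4(T − 82)
3954.3 T = 284491 − 38744 = 245747
T ≈ 62.15 °C (positive, so assuming full melt was valid).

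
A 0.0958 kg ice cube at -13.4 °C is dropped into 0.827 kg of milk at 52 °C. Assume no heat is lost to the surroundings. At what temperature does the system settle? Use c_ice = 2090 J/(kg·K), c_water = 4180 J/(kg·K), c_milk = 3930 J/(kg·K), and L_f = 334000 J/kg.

T_f ≈ 36.8 °C

Setting the total heat transfer to zero:
ice -13.4→0 °C: 0.0958×2090×13.4 = 2683; latent heat to melt: 0.0958×334000 = 31997; meltwater 0→T: 0.0958×4180×T = 400.44 T; milk cools: 0.827×3930×(T − 52) = 3250.1(T − 52)
3650.6 T = 169006 − 34680 = 134326
T ≈ 36.80 °C — above 0 °C, consistent with complete melting.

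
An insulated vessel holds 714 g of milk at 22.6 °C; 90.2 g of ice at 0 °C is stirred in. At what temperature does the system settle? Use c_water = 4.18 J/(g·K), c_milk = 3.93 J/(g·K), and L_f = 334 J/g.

T_f ≈ 10.5 °C

Sum of m c ΔT and latent-heat terms is zero:
melt ice: 90.2·334 = 30127
  meltwater 0→T: 90.2·4.18·T = 377.04 T
  milk cools: 714·3.93·(T − 22.6) = 2806(T − 22.6)
3183.1 T = 63416 − 30127 = 33289
T ≈ 10.46 °C (positive, so assuming full melt was valid).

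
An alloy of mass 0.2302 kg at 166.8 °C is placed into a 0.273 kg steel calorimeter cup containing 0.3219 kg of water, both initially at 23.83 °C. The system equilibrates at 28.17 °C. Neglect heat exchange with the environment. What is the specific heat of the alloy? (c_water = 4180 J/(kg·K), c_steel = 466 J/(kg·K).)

Let T be the final temperature. ΣQ_i = 0:
0.2302·c·(28.17 − 166.8) + 0.3219·4180·(28.17 − 23.83) + 0.273·466·(28.17 − 23.83) = 0
-31.91 c = -6391.8
c = -6391.8/-31.91 ≈ 200.3 J/(kg·K)

c ≈ 200 J/(kg·K)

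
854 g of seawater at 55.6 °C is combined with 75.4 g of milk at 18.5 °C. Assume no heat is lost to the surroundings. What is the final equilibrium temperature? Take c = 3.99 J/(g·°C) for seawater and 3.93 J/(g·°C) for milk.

T_f ≈ 52.6 °C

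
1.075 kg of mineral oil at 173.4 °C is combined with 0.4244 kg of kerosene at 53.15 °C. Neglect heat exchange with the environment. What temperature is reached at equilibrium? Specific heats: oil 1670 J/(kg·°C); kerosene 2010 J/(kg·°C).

Conservation of energy gives ΣQ = 0:
1.075*1670*(T − 173.4) + 0.4244*2010*(T − 53.15) = 0
(1795.2 + 853.04) T = 1795.2*173.4 + 853.04*53.15
T = 356636 / 2648.3 = 135 °C

T_f ≈ 134.7 °C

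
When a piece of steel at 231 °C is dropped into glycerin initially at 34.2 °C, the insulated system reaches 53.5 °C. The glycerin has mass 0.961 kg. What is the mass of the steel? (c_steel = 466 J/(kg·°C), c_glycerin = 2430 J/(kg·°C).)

m ≈ 0.545 kg

Energy conservation, ΣQ = 0:
m×466×(53.5 − 231) + 0.961×2430×(53.5 − 34.2) = 0
-82715 m = -45070
m = -45070/-82715 ≈ 0.5449 kg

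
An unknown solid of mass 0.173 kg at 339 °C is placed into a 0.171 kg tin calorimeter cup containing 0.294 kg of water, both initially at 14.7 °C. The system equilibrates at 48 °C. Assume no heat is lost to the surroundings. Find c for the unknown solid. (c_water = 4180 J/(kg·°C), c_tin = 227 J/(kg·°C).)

c ≈ 839 J/(kg·°C)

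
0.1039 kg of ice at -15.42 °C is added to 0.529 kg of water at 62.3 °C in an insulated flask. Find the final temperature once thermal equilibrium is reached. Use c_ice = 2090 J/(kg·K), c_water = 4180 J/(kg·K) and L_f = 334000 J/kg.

T_f ≈ 37.7 °C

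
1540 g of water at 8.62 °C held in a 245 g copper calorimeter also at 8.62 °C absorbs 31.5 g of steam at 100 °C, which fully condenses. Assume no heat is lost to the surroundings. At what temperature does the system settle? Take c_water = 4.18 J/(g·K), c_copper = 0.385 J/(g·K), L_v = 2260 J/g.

T_f ≈ 21.1 °C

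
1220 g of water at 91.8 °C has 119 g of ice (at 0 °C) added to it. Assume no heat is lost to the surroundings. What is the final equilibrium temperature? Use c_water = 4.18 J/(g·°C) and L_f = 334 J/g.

T_f ≈ 76.5 °C

Energy conservation, ΣQ = 0:
melt ice: 119·334 = 39746
  warm the meltwater: 497.42 T
  water cools: 1220·4.18·(T − 91.8) = 5099.6(T − 91.8)
5597 T = 468143 − 39746 = 428397
T ≈ 76.54 °C — above 0 °C, consistent with complete melting.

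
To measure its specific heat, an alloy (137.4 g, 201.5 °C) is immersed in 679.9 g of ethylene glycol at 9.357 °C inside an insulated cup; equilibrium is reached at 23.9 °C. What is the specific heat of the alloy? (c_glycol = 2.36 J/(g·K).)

c ≈ 0.956 J/(g·K)

Heat lost by the alloy = heat gained by the glycol:
137.4×c×(201.5 − 23.9) = 679.9×2.36×(23.9 − 9.357)
24402 c = 23335  ⇒  c ≈ 0.9563 J/(g·K)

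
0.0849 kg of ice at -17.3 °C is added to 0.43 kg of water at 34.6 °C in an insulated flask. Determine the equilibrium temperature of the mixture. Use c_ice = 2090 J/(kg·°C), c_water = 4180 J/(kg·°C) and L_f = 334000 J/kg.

T_f ≈ 14.3 °C

Energy balance with sensible and latent terms:
warm ice to 0 °C: 0.0849·2090·(0 − (-17.3)) = 3069.7; melt ice: 0.0849·334000 = 28357; meltwater 0→T: 0.0849·4180·T = 354.88 T; water cools: 0.43·4180·(T − 34.6) = 1797.4(T − 34.6)
2152.3 T = 62190 − 31426 = 30764
T ≈ 14.29 °C (positive, so assuming full melt was valid).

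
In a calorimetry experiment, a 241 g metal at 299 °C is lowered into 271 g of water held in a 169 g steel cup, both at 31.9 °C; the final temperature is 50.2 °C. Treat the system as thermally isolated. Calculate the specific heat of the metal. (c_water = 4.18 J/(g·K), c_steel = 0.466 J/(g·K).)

Net heat exchanged in the isolated system is zero:
241·c·(50.2 − 299) + 271·4.18·(50.2 − 31.9) + 169·0.466·(50.2 − 31.9) = 0
-59961 c = -22171
c = -22171/-59961 ≈ 0.3698 J/(g·K)

c ≈ 0.37 J/(g·K)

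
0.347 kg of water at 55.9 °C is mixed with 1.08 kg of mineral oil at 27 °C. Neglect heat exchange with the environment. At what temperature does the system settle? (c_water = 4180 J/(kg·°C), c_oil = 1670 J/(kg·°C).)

Heat gained plus heat lost sum to zero:
0.347×4180×(T − 55.9) + 1.08×1670×(T − 27) = 0
1450.5(T − 55.9) + 1803.6(T − 27) = 0
(1450.5 + 1803.6) T = 1450.5×55.9 + 1803.6×27
T = 129778 / 3254.1 = 39.9 °C

T_f ≈ 39.9 °C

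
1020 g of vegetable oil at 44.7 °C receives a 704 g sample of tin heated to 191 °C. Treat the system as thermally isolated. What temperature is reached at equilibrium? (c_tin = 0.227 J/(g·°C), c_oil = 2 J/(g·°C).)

Setting the total heat transfer to zero:
704*0.227*(T − 191) + 1020*2*(T − 44.7) = 0
159.81(T − 191) + 2040(T − 44.7) = 0
2199.8 T = 121711
T = 121711/2199.8 ≈ 55.33 °C

T_f ≈ 55.3 °C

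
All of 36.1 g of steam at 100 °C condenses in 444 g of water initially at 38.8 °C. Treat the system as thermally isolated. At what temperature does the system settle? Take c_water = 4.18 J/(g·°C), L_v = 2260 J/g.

Sum of m c ΔT and latent-heat terms is zero:
steam→water at 100 °C releases m L_v = 36.1×2260 = 81586
  condensed water 100 °C→T: 150.9(T − 100)
  original water: 1855.9(T − 38.8)
2006.8 T = 81586 + 15090 + 72010 = 168685
T ≈ 84.06 °C — below 100 °C, confirming all the steam condensed.

T_f ≈ 84.1 °C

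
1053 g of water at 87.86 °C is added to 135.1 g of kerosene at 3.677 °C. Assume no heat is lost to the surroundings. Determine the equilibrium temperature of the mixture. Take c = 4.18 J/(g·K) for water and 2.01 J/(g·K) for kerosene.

T_f ≈ 83.0 °C

Net heat exchanged in the isolated system is zero:
1053×4.18×(T − 87.86) + 135.1×2.01×(T − 3.677) = 0
4401.5(T − 87.86) + 271.55(T − 3.677) = 0
4673.1 T = 387718
T ≈ 82.97 °C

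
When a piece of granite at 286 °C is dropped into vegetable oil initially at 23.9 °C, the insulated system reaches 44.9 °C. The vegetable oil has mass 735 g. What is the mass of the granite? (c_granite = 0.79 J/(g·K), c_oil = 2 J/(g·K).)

Energy conservation, ΣQ = 0:
m×0.79×(44.9 − 286) + 735×2×(44.9 − 23.9) = 0
-190.47 m = -30870
m = -30870/-190.47 ≈ 162.1 g

m ≈ 162 g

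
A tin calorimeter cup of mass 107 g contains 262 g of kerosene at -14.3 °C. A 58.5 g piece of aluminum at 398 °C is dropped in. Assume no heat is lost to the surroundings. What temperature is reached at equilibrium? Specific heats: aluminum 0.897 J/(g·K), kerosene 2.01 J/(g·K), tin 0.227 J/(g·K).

Setting the total heat transfer to zero:
58.5*0.897*(T − 398) + 262*2.01*(T − (-14.3)) + 107*0.227*(T − (-14.3)) = 0
603.38 T = 13007
T ≈ 21.56 °C

T_f ≈ 21.6 °C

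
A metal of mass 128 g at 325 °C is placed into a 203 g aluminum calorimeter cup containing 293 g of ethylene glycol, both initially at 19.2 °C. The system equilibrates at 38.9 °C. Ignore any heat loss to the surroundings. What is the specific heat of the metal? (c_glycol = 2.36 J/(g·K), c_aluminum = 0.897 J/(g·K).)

c ≈ 0.47 J/(g·K)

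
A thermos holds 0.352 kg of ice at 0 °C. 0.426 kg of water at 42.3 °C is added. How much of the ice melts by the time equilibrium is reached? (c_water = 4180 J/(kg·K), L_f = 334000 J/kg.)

Water can give up m c ΔT = 0.426·4180·42.3 = 75323 J before reaching 0 °C.
Melting all 0.352 kg of ice would need 0.352·334000 = 117568 J.
75323 J < 117568 J, so only part of the ice melts and the system sits at 0 °C.
m_melted·334000 = 75323  ⇒  m_melted ≈ 0.2255 kg.

m_melted ≈ 0.226 kg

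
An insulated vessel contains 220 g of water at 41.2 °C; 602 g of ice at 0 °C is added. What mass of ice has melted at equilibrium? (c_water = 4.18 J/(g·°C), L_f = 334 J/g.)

m_melted ≈ 113 g

Heat available from the water dropping to 0 °C: 220×4.18×41.2 = 37888 J.
Fully melting the ice requires m_ice L_f = 602×334 = 201068 J.
Since 37888 < 201068 J, not all the ice melts; equilibrium is at 0 °C.
Mass melted = 37888/334 ≈ 113.4 g.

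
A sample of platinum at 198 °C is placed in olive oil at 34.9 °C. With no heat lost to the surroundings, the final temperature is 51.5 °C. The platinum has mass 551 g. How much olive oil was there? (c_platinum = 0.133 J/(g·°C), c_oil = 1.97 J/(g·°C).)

m ≈ 328 g

Taking heat into each body as positive, Σ m c ΔT = 0:
551·0.133·(51.5 − 198) + m·1.97·(51.5 − 34.9) = 0
32.7 m = 10736
m = 10736/32.7 ≈ 328.3 g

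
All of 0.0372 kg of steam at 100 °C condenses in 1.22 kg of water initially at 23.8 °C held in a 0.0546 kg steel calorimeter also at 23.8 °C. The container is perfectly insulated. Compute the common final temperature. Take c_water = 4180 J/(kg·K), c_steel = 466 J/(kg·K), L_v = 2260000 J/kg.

Net heat exchanged in the isolated system is zero:
condense steam: −0.0372·2260000 = −84072
  condensate cools 100→T: 0.0372·4180·(T − 100) = 155.5(T − 100)
  original water: 5099.6(T − 23.8)
  cup: 25.44(T − 23.8)
5280.5 T = 84072 + 15550 + 121976 = 221598
T ≈ 41.96 °C (< 100 °C, so full condensation is consistent).

T_f ≈ 42.0 °C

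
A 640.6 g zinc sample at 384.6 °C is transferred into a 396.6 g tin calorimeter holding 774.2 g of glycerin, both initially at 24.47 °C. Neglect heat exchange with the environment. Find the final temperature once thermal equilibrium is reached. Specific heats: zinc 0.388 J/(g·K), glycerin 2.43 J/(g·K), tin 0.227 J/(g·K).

Setting the total heat transfer to zero:
640.6*0.388*(T − 384.6) + 774.2*2.43*(T − 24.47) + 396.6*0.227*(T − 24.47) = 0
248.55(T − 384.6) + 1881.3(T − 24.47) + 90.03(T − 24.47) = 0
(248.55 + 1881.3 + 90.03) T = 248.55*384.6 + 1881.3*24.47 + 90.03*24.47
T ≈ 64.79 °C

T_f ≈ 64.8 °C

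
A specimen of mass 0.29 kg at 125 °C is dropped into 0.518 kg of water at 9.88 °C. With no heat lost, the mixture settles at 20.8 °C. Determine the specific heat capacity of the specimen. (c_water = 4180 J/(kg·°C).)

c ≈ 782 J/(kg·°C)

Heat gained plus heat lost sum to zero:
0.29·c·(20.8 − 125) + 0.518·4180·(20.8 − 9.88) = 0
-30.22 c = -23644
c = -23644/-30.22 ≈ 782.5 J/(kg·°C)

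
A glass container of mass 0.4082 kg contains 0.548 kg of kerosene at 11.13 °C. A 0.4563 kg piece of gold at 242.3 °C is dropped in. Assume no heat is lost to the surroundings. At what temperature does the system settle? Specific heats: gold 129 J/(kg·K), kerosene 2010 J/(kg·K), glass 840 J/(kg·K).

T_f ≈ 20.2 °C

With ΣQ=0 the equilibrium temperature is the m·c-weighted mean:
T_f = (58.86·242.3 + 1101.5·11.13 + 342.89·11.13) / (58.86 + 1101.5 + 342.89)
    = 30338 / 1503.2 ≈ 20.18 °C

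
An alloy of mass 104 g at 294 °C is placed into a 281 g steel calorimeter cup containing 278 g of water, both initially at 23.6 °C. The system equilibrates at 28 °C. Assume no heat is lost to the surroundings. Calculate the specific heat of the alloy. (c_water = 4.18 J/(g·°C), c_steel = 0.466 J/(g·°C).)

c ≈ 0.206 J/(g·°C)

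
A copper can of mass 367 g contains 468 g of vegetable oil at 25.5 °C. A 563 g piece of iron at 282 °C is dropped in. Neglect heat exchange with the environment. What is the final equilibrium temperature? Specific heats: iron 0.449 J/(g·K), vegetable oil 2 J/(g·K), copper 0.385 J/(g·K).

T_f ≈ 74.2 °C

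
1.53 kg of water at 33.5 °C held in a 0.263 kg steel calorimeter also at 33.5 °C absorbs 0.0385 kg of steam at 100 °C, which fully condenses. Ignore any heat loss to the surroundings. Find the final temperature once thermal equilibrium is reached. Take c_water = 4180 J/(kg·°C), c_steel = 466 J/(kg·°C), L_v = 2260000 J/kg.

T_f ≈ 48.1 °C

Setting the total heat transfer to zero:
steam→water at 100 °C releases m L_v = 0.0385·2260000 = 87010
  condensed water 100 °C→T: 160.93(T − 100)
  original water: 6395.4(T − 33.5)
  steel cup: 0.263·466·(T − 33.5) = 122.56(T − 33.5)
6678.9 T = 87010 + 16093 + 218352 = 321455
T ≈ 48.13 °C, under the boiling point, so the assumption holds.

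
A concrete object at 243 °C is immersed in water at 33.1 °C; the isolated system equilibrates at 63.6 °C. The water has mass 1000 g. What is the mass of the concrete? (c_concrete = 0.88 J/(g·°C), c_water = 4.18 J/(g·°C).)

Taking heat into each body as positive, Σ m c ΔT = 0:
m×0.88×(63.6 − 243) + 1000×4.18×(63.6 − 33.1) = 0
-157.87 m = -127490
m = -127490/-157.87 ≈ 807.6 g

m ≈ 808 g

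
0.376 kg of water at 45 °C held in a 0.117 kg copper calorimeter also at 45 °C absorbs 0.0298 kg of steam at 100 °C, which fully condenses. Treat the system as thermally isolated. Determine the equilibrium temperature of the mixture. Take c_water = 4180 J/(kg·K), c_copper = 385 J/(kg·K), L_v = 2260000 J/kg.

T_f ≈ 87.6 °C

Energy conservation, ΣQ = 0:
condense steam: −0.0298×2260000 = −67348; condensate cools 100→T: 0.0298×4180×(T − 100) = 124.56(T − 100); water warms: 0.376×4180×(T − 45) = 1571.7(T − 45); copper cup: 0.117×385×(T − 45) = 45.05(T − 45)
1741.3 T = 67348 + 12456 + 72753 = 152557
T ≈ 87.61 °C — below 100 °C, confirming all the steam condensed.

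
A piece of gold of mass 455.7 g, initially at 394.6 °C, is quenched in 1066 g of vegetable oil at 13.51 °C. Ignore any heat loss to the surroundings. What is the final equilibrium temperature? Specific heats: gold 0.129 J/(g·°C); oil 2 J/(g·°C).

Heat gained plus heat lost sum to zero:
455.7·0.129·(T − 394.6) + 1066·2·(T − 13.51) = 0
58.79(T − 394.6) + 2132(T − 13.51) = 0
2190.8 T = 52000
T ≈ 23.74 °C

T_f ≈ 23.7 °C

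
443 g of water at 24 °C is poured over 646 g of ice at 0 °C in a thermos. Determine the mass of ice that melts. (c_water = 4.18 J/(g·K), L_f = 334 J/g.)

m_melted ≈ 133 g

Cooling the water to 0 °C releases 443×4.18×24 = 44442 J.
To melt every bit of ice: 646×334 = 215764 J.
44442 J < 215764 J, so only part of the ice melts and the system sits at 0 °C.
m_melt = 44442 / L_f = 133.1 g.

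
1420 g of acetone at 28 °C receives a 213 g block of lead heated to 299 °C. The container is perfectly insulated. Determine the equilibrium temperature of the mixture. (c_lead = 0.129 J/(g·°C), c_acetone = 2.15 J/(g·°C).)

Taking heat into each body as positive, Σ m c ΔT = 0:
213·0.129·(T − 299) + 1420·2.15·(T − 28) = 0
3080.5 T = 93700
T = 93700 / 3080.5 = 30.4 °C

T_f ≈ 30.4 °C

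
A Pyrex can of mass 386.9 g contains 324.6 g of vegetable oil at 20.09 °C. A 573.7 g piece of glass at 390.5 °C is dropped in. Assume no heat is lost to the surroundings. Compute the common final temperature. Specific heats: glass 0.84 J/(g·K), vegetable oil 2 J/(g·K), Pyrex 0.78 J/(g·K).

T_f ≈ 144.7 °C

Let T be the final temperature. ΣQ_i = 0:
573.7*0.84*(T − 390.5) + 324.6*2*(T − 20.09) + 386.9*0.78*(T − 20.09) = 0
481.91(T − 390.5) + 649.2(T − 20.09) + 301.78(T − 20.09) = 0
(481.91 + 649.2 + 301.78) T = 481.91*390.5 + 649.2*20.09 + 301.78*20.09
T = 207290/1432.9 ≈ 144.67 °C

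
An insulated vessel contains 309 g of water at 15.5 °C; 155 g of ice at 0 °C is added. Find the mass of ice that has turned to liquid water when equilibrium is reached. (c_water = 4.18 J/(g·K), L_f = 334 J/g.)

m_melted ≈ 59.9 g

Water can give up m c ΔT = 309×4.18×15.5 = 20020 J before reaching 0 °C.
To melt every bit of ice: 155×334 = 51770 J.
Since 20020 < 51770 J, not all the ice melts; equilibrium is at 0 °C.
m_melted×334 = 20020  ⇒  m_melted ≈ 59.94 g.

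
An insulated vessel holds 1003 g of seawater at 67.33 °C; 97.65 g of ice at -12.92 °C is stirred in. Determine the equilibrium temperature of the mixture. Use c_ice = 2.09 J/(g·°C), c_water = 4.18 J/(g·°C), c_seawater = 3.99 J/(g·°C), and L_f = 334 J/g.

T_f ≈ 53.1 °C

Energy balance with sensible and latent terms:
ice -12.92→0 °C: 97.65·2.09·12.92 = 2636.8
  fusion: m_ice L_f = 97.65·334 = 32615
  warm the meltwater: 408.18 T
  seawater cools: 1003·3.99·(T − 67.33) = 4002(T − 67.33)
4410.1 T = 269453 − 35252 = 234201
T ≈ 53.10 °C — above 0 °C, consistent with complete melting.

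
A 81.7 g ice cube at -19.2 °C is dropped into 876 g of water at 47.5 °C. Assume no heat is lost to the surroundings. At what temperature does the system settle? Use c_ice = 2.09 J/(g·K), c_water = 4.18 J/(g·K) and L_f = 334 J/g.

T_f ≈ 35.8 °C

Sum of m c ΔT and latent-heat terms is zero:
warm ice to 0 °C: 81.7×2.09×(0 − (-19.2)) = 3278.5; melt ice: 81.7×334 = 27288; meltwater 0→T: 81.7×4.18×T = 341.51 T; water cools: 876×4.18×(T − 47.5) = 3661.7(T − 47.5)
4003.2 T = 173930 − 30566 = 143364
T ≈ 35.81 °C (positive, so assuming full melt was valid).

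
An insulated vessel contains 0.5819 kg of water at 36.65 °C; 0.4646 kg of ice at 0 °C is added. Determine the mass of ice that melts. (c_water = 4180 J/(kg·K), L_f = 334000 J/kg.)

m_melted ≈ 0.267 kg

Heat available from the water dropping to 0 °C: 0.5819·4180·36.65 = 89145 J.
Fully melting the ice requires m_ice L_f = 0.4646·334000 = 155176 J.
Since 89145 < 155176 J, not all the ice melts; equilibrium is at 0 °C.
Mass melted = 89145/334000 ≈ 0.2669 kg.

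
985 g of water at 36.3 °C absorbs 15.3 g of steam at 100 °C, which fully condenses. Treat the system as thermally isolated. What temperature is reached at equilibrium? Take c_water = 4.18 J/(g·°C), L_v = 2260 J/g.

T_f ≈ 45.5 °C

Setting the total heat transfer to zero:
steam→water at 100 °C releases m L_v = 15.3·2260 = 34578; condensate cools 100→T: 15.3·4.18·(T − 100) = 63.95(T − 100); original water: 4117.3(T − 36.3)
4181.3 T = 34578 + 6395.4 + 149458 = 190431
T ≈ 45.54 °C (< 100 °C, so full condensation is consistent).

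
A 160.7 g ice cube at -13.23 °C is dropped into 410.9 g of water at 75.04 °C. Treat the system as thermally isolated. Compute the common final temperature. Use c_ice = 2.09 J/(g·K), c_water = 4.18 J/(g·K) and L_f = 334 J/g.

Conservation of energy gives ΣQ = 0:
warm ice to 0 °C: 160.7×2.09×(0 − (-13.23)) = 4443.5; melt ice: 160.7×334 = 53674; warm the meltwater: 671.73 T; water: 1717.6(T − 75.04)
2389.3 T = 128886 − 58117 = 70769
T ≈ 29.62 °C. Since T > 0 °C, the all-ice-melts assumption holds.

T_f ≈ 29.6 °C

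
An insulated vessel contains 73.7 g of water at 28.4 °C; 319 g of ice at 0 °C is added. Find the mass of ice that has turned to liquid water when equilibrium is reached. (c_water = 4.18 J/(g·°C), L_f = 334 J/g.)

m_melted ≈ 26.2 g

Heat available from the water dropping to 0 °C: 73.7×4.18×28.4 = 8749.1 J.
To melt every bit of ice: 319×334 = 106546 J.
That's not enough to melt it all — equilibrium is at 0 °C with ice remaining.
Mass melted = 8749.1/334 ≈ 26.19 g.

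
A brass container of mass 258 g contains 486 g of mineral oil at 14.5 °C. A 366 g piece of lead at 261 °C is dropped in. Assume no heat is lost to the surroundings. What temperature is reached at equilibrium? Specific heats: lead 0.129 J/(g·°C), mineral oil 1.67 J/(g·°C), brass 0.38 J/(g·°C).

T_f ≈ 26.7 °C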